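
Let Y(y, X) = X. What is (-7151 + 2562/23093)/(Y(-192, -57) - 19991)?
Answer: 23590783/66138352 ≈ 0.35669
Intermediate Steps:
(-7151 + 2562/23093)/(Y(-192, -57) - 19991) = (-7151 + 2562/23093)/(-57 - 19991) = (-7151 + 2562*(1/23093))/(-20048) = (-7151 + 366/3299)*(-1/20048) = -23590783/3299*(-1/20048) = 23590783/66138352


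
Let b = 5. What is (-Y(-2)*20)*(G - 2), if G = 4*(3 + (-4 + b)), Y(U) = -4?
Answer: 1120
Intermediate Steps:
G = 16 (G = 4*(3 + (-4 + 5)) = 4*(3 + 1) = 4*4 = 16)
(-Y(-2)*20)*(G - 2) = (-1*(-4)*20)*(16 - 2) = (4*20)*14 = 80*14 = 1120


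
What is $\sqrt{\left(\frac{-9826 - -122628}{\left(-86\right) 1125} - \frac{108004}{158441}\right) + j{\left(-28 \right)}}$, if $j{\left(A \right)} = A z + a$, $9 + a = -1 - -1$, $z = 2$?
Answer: $\frac{2 i \sqrt{4540429038709535}}{16482975} \approx 8.176 i$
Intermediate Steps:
$a = -9$ ($a = -9 - 0 = -9 + \left(-1 + 1\right) = -9 + 0 = -9$)
$j{\left(A \right)} = -9 + 2 A$ ($j{\left(A \right)} = A 2 - 9 = 2 A - 9 = -9 + 2 A$)
$\sqrt{\left(\frac{-9826 - -122628}{\left(-86\right) 1125} - \frac{108004}{158441}\right) + j{\left(-28 \right)}} = \sqrt{\left(\frac{-9826 - -122628}{\left(-86\right) 1125} - \frac{108004}{158441}\right) + \left(-9 + 2 \left(-28\right)\right)} = \sqrt{\left(\frac{-9826 + 122628}{-96750} - \frac{3484}{5111}\right) - 65} = \sqrt{\left(112802 \left(- \frac{1}{96750}\right) - \frac{3484}{5111}\right) - 65} = \sqrt{\left(- \frac{56401}{48375} - \frac{3484}{5111}\right) - 65} = \sqrt{- \frac{456804011}{247244625} - 65} = \sqrt{- \frac{16527704636}{247244625}} = \frac{2 i \sqrt{4540429038709535}}{16482975}$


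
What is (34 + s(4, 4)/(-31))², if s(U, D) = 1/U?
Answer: 17766225/15376 ≈ 1155.5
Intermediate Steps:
(34 + s(4, 4)/(-31))² = (34 + 1/(4*(-31)))² = (34 + (¼)*(-1/31))² = (34 - 1/124)² = (4215/124)² = 17766225/15376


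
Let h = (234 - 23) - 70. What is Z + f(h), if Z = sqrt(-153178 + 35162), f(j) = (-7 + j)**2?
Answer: 17956 + 16*I*sqrt(461) ≈ 17956.0 + 343.53*I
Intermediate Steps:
h = 141 (h = 211 - 70 = 141)
Z = 16*I*sqrt(461) (Z = sqrt(-118016) = 16*I*sqrt(461) ≈ 343.53*I)
Z + f(h) = 16*I*sqrt(461) + (-7 + 141)**2 = 16*I*sqrt(461) + 134**2 = 16*I*sqrt(461) + 17956 = 17956 + 16*I*sqrt(461)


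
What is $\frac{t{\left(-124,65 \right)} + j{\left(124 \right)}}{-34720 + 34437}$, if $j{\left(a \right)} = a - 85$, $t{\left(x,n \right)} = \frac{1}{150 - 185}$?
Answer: $- \frac{1364}{9905} \approx -0.13771$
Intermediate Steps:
$t{\left(x,n \right)} = - \frac{1}{35}$ ($t{\left(x,n \right)} = \frac{1}{-35} = - \frac{1}{35}$)
$j{\left(a \right)} = -85 + a$ ($j{\left(a \right)} = a - 85 = -85 + a$)
$\frac{t{\left(-124,65 \right)} + j{\left(124 \right)}}{-34720 + 34437} = \frac{- \frac{1}{35} + \left(-85 + 124\right)}{-34720 + 34437} = \frac{- \frac{1}{35} + 39}{-283} = \frac{1364}{35} \left(- \frac{1}{283}\right) = - \frac{1364}{9905}$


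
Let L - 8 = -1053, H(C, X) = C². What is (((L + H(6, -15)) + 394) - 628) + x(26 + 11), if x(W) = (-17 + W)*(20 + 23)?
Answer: -383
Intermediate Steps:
L = -1045 (L = 8 - 1053 = -1045)
x(W) = -731 + 43*W (x(W) = (-17 + W)*43 = -731 + 43*W)
(((L + H(6, -15)) + 394) - 628) + x(26 + 11) = (((-1045 + 6²) + 394) - 628) + (-731 + 43*(26 + 11)) = (((-1045 + 36) + 394) - 628) + (-731 + 43*37) = ((-1009 + 394) - 628) + (-731 + 1591) = (-615 - 628) + 860 = -1243 + 860 = -383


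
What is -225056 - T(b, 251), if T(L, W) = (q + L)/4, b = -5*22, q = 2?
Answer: -225029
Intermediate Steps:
b = -110
T(L, W) = ½ + L/4 (T(L, W) = (2 + L)/4 = (2 + L)*(¼) = ½ + L/4)
-225056 - T(b, 251) = -225056 - (½ + (¼)*(-110)) = -225056 - (½ - 55/2) = -225056 - 1*(-27) = -225056 + 27 = -225029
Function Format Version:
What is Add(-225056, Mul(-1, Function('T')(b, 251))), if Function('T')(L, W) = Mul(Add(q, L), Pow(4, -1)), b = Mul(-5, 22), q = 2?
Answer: -225029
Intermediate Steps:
b = -110
Function('T')(L, W) = Add(Rational(1, 2), Mul(Rational(1, 4), L)) (Function('T')(L, W) = Mul(Add(2, L), Pow(4, -1)) = Mul(Add(2, L), Rational(1, 4)) = Add(Rational(1, 2), Mul(Rational(1, 4), L)))
Add(-225056, Mul(-1, Function('T')(b, 251))) = Add(-225056, Mul(-1, Add(Rational(1, 2), Mul(Rational(1, 4), -110)))) = Add(-225056, Mul(-1, Add(Rational(1, 2), Rational(-55, 2)))) = Add(-225056, Mul(-1, -27)) = Add(-225056, 27) = -225029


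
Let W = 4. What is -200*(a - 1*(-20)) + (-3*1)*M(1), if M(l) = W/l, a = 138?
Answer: -31612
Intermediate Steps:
M(l) = 4/l
-200*(a - 1*(-20)) + (-3*1)*M(1) = -200*(138 - 1*(-20)) + (-3*1)*(4/1) = -200*(138 + 20) - 12 = -200*158 - 3*4 = -31600 - 12 = -31612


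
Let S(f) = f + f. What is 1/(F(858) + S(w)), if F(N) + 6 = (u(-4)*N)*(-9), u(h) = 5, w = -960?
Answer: -1/40536 ≈ -2.4669e-5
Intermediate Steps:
S(f) = 2*f
F(N) = -6 - 45*N (F(N) = -6 + (5*N)*(-9) = -6 - 45*N)
1/(F(858) + S(w)) = 1/((-6 - 45*858) + 2*(-960)) = 1/((-6 - 38610) - 1920) = 1/(-38616 - 1920) = 1/(-40536) = -1/40536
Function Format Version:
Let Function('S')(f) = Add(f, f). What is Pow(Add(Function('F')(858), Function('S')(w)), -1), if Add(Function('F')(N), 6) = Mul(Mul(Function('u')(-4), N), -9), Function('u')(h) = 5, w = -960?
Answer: Rational(-1, 40536) ≈ -2.4669e-5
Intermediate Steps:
Function('S')(f) = Mul(2, f)
Function('F')(N) = Add(-6, Mul(-45, N)) (Function('F')(N) = Add(-6, Mul(Mul(5, N), -9)) = Add(-6, Mul(-45, N)))
Pow(Add(Function('F')(858), Function('S')(w)), -1) = Pow(Add(Add(-6, Mul(-45, 858)), Mul(2, -960)), -1) = Pow(Add(Add(-6, -38610), -1920), -1) = Pow(Add(-38616, -1920), -1) = Pow(-40536, -1) = Rational(-1, 40536)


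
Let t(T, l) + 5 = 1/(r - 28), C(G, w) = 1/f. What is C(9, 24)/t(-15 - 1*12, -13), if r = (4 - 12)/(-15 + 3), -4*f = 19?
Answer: 328/7847 ≈ 0.041799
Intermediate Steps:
f = -19/4 (f = -¼*19 = -19/4 ≈ -4.7500)
r = ⅔ (r = -8/(-12) = -8*(-1/12) = ⅔ ≈ 0.66667)
C(G, w) = -4/19 (C(G, w) = 1/(-19/4) = -4/19)
t(T, l) = -413/82 (t(T, l) = -5 + 1/(⅔ - 28) = -5 + 1/(-82/3) = -5 - 3/82 = -413/82)
C(9, 24)/t(-15 - 1*12, -13) = -4/(19*(-413/82)) = -4/19*(-82/413) = 328/7847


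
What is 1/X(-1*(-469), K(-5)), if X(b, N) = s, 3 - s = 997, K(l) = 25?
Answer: -1/994 ≈ -0.0010060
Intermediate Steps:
s = -994 (s = 3 - 1*997 = 3 - 997 = -994)
X(b, N) = -994
1/X(-1*(-469), K(-5)) = 1/(-994) = -1/994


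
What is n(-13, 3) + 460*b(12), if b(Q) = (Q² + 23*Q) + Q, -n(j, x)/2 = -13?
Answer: 198746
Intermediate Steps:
n(j, x) = 26 (n(j, x) = -2*(-13) = 26)
b(Q) = Q² + 24*Q
n(-13, 3) + 460*b(12) = 26 + 460*(12*(24 + 12)) = 26 + 460*(12*36) = 26 + 460*432 = 26 + 198720 = 198746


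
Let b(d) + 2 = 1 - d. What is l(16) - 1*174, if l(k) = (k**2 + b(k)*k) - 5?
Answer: -195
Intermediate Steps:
b(d) = -1 - d (b(d) = -2 + (1 - d) = -1 - d)
l(k) = -5 + k**2 + k*(-1 - k) (l(k) = (k**2 + (-1 - k)*k) - 5 = (k**2 + k*(-1 - k)) - 5 = -5 + k**2 + k*(-1 - k))
l(16) - 1*174 = (-5 - 1*16) - 1*174 = (-5 - 16) - 174 = -21 - 174 = -195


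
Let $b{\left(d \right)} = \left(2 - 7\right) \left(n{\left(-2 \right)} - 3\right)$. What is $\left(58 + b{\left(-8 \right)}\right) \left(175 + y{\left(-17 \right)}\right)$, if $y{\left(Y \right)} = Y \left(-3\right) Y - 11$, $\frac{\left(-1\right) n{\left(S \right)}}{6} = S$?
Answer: $-9139$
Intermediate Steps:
$n{\left(S \right)} = - 6 S$
$y{\left(Y \right)} = -11 - 3 Y^{2}$ ($y{\left(Y \right)} = - 3 Y Y - 11 = - 3 Y^{2} - 11 = -11 - 3 Y^{2}$)
$b{\left(d \right)} = -45$ ($b{\left(d \right)} = \left(2 - 7\right) \left(\left(-6\right) \left(-2\right) - 3\right) = - 5 \left(12 - 3\right) = \left(-5\right) 9 = -45$)
$\left(58 + b{\left(-8 \right)}\right) \left(175 + y{\left(-17 \right)}\right) = \left(58 - 45\right) \left(175 - \left(11 + 3 \left(-17\right)^{2}\right)\right) = 13 \left(175 - 878\right) = 13 \left(-703\right) = -9139$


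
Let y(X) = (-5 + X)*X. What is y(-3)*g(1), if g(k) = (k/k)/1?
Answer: 24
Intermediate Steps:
g(k) = 1 (g(k) = 1*1 = 1)
y(X) = X*(-5 + X)
y(-3)*g(1) = -3*(-5 - 3)*1 = -3*(-8)*1 = 24*1 = 24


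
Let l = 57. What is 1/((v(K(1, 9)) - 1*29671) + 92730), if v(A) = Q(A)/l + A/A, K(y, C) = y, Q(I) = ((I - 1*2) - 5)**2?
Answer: 19/1198152 ≈ 1.5858e-5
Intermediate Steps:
Q(I) = (-7 + I)**2 (Q(I) = ((I - 2) - 5)**2 = ((-2 + I) - 5)**2 = (-7 + I)**2)
v(A) = 1 + (-7 + A)**2/57 (v(A) = (-7 + A)**2/57 + A/A = (-7 + A)**2*(1/57) + 1 = (-7 + A)**2/57 + 1 = 1 + (-7 + A)**2/57)
1/((v(K(1, 9)) - 1*29671) + 92730) = 1/(((1 + (-7 + 1)**2/57) - 1*29671) + 92730) = 1/(((1 + (1/57)*(-6)**2) - 29671) + 92730) = 1/(((1 + (1/57)*36) - 29671) + 92730) = 1/(((1 + 12/19) - 29671) + 92730) = 1/((31/19 - 29671) + 92730) = 1/(-563718/19 + 92730) = 1/(1198152/19) = 19/1198152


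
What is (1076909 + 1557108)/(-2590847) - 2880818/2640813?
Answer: -2059957858381/977420348373 ≈ -2.1075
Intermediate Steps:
(1076909 + 1557108)/(-2590847) - 2880818/2640813 = 2634017*(-1/2590847) - 2880818*1/2640813 = -2634017/2590847 - 2880818/2640813 = -2059957858381/977420348373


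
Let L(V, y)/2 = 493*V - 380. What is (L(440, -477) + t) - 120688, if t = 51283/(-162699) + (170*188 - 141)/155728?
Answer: 7915007652414281/25336789872 ≈ 3.1239e+5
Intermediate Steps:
L(V, y) = -760 + 986*V (L(V, y) = 2*(493*V - 380) = 2*(-380 + 493*V) = -760 + 986*V)
t = -2809279543/25336789872 (t = 51283*(-1/162699) + (31960 - 141)*(1/155728) = -51283/162699 + 31819*(1/155728) = -51283/162699 + 31819/155728 = -2809279543/25336789872 ≈ -0.11088)
(L(440, -477) + t) - 120688 = ((-760 + 986*440) - 2809279543/25336789872) - 120688 = ((-760 + 433840) - 2809279543/25336789872) - 120688 = (433080 - 2809279543/25336789872) - 120688 = 10972854148486217/25336789872 - 120688 = 7915007652414281/25336789872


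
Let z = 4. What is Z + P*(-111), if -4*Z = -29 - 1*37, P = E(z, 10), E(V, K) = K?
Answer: -2187/2 ≈ -1093.5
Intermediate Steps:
P = 10
Z = 33/2 (Z = -(-29 - 1*37)/4 = -(-29 - 37)/4 = -1/4*(-66) = 33/2 ≈ 16.500)
Z + P*(-111) = 33/2 + 10*(-111) = 33/2 - 1110 = -2187/2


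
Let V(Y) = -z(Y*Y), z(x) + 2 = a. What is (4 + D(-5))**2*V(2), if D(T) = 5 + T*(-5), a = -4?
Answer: 6936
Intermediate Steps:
z(x) = -6 (z(x) = -2 - 4 = -6)
D(T) = 5 - 5*T
V(Y) = 6 (V(Y) = -1*(-6) = 6)
(4 + D(-5))**2*V(2) = (4 + (5 - 5*(-5)))**2*6 = (4 + (5 + 25))**2*6 = (4 + 30)**2*6 = 34**2*6 = 1156*6 = 6936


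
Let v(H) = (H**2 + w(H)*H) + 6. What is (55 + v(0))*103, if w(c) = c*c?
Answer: 6283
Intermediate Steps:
w(c) = c**2
v(H) = 6 + H**2 + H**3 (v(H) = (H**2 + H**2*H) + 6 = (H**2 + H**3) + 6 = 6 + H**2 + H**3)
(55 + v(0))*103 = (55 + (6 + 0**2 + 0**3))*103 = (55 + (6 + 0 + 0))*103 = (55 + 6)*103 = 61*103 = 6283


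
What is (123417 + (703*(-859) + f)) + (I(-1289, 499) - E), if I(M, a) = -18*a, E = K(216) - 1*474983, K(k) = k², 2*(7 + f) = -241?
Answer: -122485/2 ≈ -61243.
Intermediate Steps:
f = -255/2 (f = -7 + (½)*(-241) = -7 - 241/2 = -255/2 ≈ -127.50)
E = -428327 (E = 216² - 1*474983 = 46656 - 474983 = -428327)
(123417 + (703*(-859) + f)) + (I(-1289, 499) - E) = (123417 + (703*(-859) - 255/2)) + (-18*499 - 1*(-428327)) = (123417 + (-603877 - 255/2)) + (-8982 + 428327) = (123417 - 1208009/2) + 419345 = -961175/2 + 419345 = -122485/2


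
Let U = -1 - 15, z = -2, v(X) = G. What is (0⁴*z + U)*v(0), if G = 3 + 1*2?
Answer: -80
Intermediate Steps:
G = 5 (G = 3 + 2 = 5)
v(X) = 5
U = -16
(0⁴*z + U)*v(0) = (0⁴*(-2) - 16)*5 = (0*(-2) - 16)*5 = (0 - 16)*5 = -16*5 = -80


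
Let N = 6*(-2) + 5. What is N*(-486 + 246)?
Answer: 1680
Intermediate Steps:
N = -7 (N = -12 + 5 = -7)
N*(-486 + 246) = -7*(-486 + 246) = -7*(-240) = 1680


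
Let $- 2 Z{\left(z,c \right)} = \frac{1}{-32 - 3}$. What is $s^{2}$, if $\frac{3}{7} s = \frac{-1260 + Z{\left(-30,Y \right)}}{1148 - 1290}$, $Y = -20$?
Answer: $\frac{7779063601}{18147600} \approx 428.66$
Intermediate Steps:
$Z{\left(z,c \right)} = \frac{1}{70}$ ($Z{\left(z,c \right)} = - \frac{1}{2 \left(-32 - 3\right)} = - \frac{1}{2 \left(-35\right)} = \left(- \frac{1}{2}\right) \left(- \frac{1}{35}\right) = \frac{1}{70}$)
$s = \frac{88199}{4260}$ ($s = \frac{7 \frac{-1260 + \frac{1}{70}}{1148 - 1290}}{3} = \frac{7 \left(- \frac{88199}{70 \left(-142\right)}\right)}{3} = \frac{7 \left(\left(- \frac{88199}{70}\right) \left(- \frac{1}{142}\right)\right)}{3} = \frac{7}{3} \cdot \frac{88199}{9940} = \frac{88199}{4260} \approx 20.704$)
$s^{2} = \left(\frac{88199}{4260}\right)^{2} = \frac{7779063601}{18147600}$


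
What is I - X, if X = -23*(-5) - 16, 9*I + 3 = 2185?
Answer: 1291/9 ≈ 143.44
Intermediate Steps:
I = 2182/9 (I = -⅓ + (⅑)*2185 = -⅓ + 2185/9 = 2182/9 ≈ 242.44)
X = 99 (X = 115 - 16 = 99)
I - X = 2182/9 - 1*99 = 2182/9 - 99 = 1291/9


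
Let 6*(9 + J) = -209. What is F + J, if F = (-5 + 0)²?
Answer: -113/6 ≈ -18.833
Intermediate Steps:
F = 25 (F = (-5)² = 25)
J = -263/6 (J = -9 + (⅙)*(-209) = -9 - 209/6 = -263/6 ≈ -43.833)
F + J = 25 - 263/6 = -113/6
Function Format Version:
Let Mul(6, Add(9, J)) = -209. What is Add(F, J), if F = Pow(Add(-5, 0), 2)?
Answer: Rational(-113, 6) ≈ -18.833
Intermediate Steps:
F = 25 (F = Pow(-5, 2) = 25)
J = Rational(-263, 6) (J = Add(-9, Mul(Rational(1, 6), -209)) = Add(-9, Rational(-209, 6)) = Rational(-263, 6) ≈ -43.833)
Add(F, J) = Add(25, Rational(-263, 6)) = Rational(-113, 6)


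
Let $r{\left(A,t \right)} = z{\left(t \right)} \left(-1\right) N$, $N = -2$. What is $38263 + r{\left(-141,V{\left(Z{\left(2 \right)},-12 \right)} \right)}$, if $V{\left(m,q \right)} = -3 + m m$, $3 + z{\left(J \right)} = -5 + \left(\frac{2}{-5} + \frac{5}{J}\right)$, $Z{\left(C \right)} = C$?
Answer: $\frac{191281}{5} \approx 38256.0$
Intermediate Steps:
$z{\left(J \right)} = - \frac{42}{5} + \frac{5}{J}$ ($z{\left(J \right)} = -3 + \left(-5 + \left(\frac{2}{-5} + \frac{5}{J}\right)\right) = -3 + \left(-5 + \left(2 \left(- \frac{1}{5}\right) + \frac{5}{J}\right)\right) = -3 - \left(\frac{27}{5} - \frac{5}{J}\right) = - \frac{42}{5} + \frac{5}{J}$)
$V{\left(m,q \right)} = -3 + m^{2}$
$r{\left(A,t \right)} = - \frac{84}{5} + \frac{10}{t}$ ($r{\left(A,t \right)} = \left(- \frac{42}{5} + \frac{5}{t}\right) \left(-1\right) \left(-2\right) = \left(\frac{42}{5} - \frac{5}{t}\right) \left(-2\right) = - \frac{84}{5} + \frac{10}{t}$)
$38263 + r{\left(-141,V{\left(Z{\left(2 \right)},-12 \right)} \right)} = 38263 - \left(\frac{84}{5} - \frac{10}{-3 + 2^{2}}\right) = 38263 - \left(\frac{84}{5} - \frac{10}{-3 + 4}\right) = 38263 - \left(\frac{84}{5} - \frac{10}{1}\right) = 38263 + \left(- \frac{84}{5} + 10 \cdot 1\right) = 38263 + \left(- \frac{84}{5} + 10\right) = 38263 - \frac{34}{5} = \frac{191281}{5}$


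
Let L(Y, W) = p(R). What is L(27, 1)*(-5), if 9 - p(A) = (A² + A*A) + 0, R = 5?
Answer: 205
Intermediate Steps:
p(A) = 9 - 2*A² (p(A) = 9 - ((A² + A*A) + 0) = 9 - ((A² + A²) + 0) = 9 - (2*A² + 0) = 9 - 2*A²)
L(Y, W) = -41 (L(Y, W) = 9 - 2*5² = 9 - 2*25 = 9 - 50 = -41)
L(27, 1)*(-5) = -41*(-5) = 205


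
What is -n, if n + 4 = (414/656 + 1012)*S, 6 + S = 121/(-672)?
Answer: 197181649/31488 ≈ 6262.1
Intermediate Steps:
S = -4153/672 (S = -6 + 121/(-672) = -6 + 121*(-1/672) = -6 - 121/672 = -4153/672 ≈ -6.1801)
n = -197181649/31488 (n = -4 + (414/656 + 1012)*(-4153/672) = -4 + (414*(1/656) + 1012)*(-4153/672) = -4 + (207/328 + 1012)*(-4153/672) = -4 + (332143/328)*(-4153/672) = -4 - 197055697/31488 = -197181649/31488 ≈ -6262.1)
-n = -1*(-197181649/31488) = 197181649/31488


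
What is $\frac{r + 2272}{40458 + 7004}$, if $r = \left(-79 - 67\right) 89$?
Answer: $- \frac{5361}{23731} \approx -0.22591$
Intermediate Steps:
$r = -12994$ ($r = \left(-146\right) 89 = -12994$)
$\frac{r + 2272}{40458 + 7004} = \frac{-12994 + 2272}{40458 + 7004} = - \frac{10722}{47462} = \left(-10722\right) \frac{1}{47462} = - \frac{5361}{23731}$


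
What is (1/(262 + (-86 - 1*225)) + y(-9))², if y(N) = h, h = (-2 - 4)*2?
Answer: 346921/2401 ≈ 144.49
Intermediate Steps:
h = -12 (h = -6*2 = -12)
y(N) = -12
(1/(262 + (-86 - 1*225)) + y(-9))² = (1/(262 + (-86 - 1*225)) - 12)² = (1/(262 + (-86 - 225)) - 12)² = (1/(262 - 311) - 12)² = (1/(-49) - 12)² = (-1/49 - 12)² = (-589/49)² = 346921/2401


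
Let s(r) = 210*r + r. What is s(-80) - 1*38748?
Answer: -55628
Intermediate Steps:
s(r) = 211*r
s(-80) - 1*38748 = 211*(-80) - 1*38748 = -16880 - 38748 = -55628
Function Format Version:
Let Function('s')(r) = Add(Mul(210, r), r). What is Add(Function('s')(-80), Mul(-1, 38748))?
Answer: -55628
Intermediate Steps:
Function('s')(r) = Mul(211, r)
Add(Function('s')(-80), Mul(-1, 38748)) = Add(Mul(211, -80), Mul(-1, 38748)) = Add(-16880, -38748) = -55628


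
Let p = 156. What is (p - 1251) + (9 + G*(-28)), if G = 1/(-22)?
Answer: -11932/11 ≈ -1084.7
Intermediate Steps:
G = -1/22 ≈ -0.045455
(p - 1251) + (9 + G*(-28)) = (156 - 1251) + (9 - 1/22*(-28)) = -1095 + (9 + 14/11) = -1095 + 113/11 = -11932/11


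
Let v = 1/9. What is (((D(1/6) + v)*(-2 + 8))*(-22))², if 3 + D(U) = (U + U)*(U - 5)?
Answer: 352836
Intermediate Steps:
D(U) = -3 + 2*U*(-5 + U) (D(U) = -3 + (U + U)*(U - 5) = -3 + (2*U)*(-5 + U) = -3 + 2*U*(-5 + U))
v = ⅑ ≈ 0.11111
(((D(1/6) + v)*(-2 + 8))*(-22))² = ((((-3 - 10/6 + 2*(1/6)²) + ⅑)*(-2 + 8))*(-22))² = ((((-3 - 10*⅙ + 2*(⅙)²) + ⅑)*6)*(-22))² = ((((-3 - 5/3 + 2*(1/36)) + ⅑)*6)*(-22))² = ((((-3 - 5/3 + 1/18) + ⅑)*6)*(-22))² = (((-83/18 + ⅑)*6)*(-22))² = (-9/2*6*(-22))² = (-27*(-22))² = 594² = 352836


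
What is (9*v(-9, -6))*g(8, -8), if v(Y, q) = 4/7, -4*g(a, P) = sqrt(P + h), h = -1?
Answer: -27*I/7 ≈ -3.8571*I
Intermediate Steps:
g(a, P) = -sqrt(-1 + P)/4 (g(a, P) = -sqrt(P - 1)/4 = -sqrt(-1 + P)/4)
v(Y, q) = 4/7 (v(Y, q) = 4*(1/7) = 4/7)
(9*v(-9, -6))*g(8, -8) = (9*(4/7))*(-sqrt(-1 - 8)/4) = 36*(-3*I/4)/7 = -27*I/7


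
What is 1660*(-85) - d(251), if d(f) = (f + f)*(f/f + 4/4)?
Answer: -142104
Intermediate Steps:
d(f) = 4*f (d(f) = (2*f)*(1 + 4*(¼)) = (2*f)*(1 + 1) = (2*f)*2 = 4*f)
1660*(-85) - d(251) = 1660*(-85) - 4*251 = -141100 - 1*1004 = -141100 - 1004 = -142104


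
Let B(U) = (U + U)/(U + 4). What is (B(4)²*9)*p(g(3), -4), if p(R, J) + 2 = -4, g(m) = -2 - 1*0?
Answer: -54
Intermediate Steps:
g(m) = -2 (g(m) = -2 + 0 = -2)
B(U) = 2*U/(4 + U) (B(U) = (2*U)/(4 + U) = 2*U/(4 + U))
p(R, J) = -6 (p(R, J) = -2 - 4 = -6)
(B(4)²*9)*p(g(3), -4) = ((2*4/(4 + 4))²*9)*(-6) = ((2*4/8)²*9)*(-6) = ((2*4*(⅛))²*9)*(-6) = (1²*9)*(-6) = (1*9)*(-6) = 9*(-6) = -54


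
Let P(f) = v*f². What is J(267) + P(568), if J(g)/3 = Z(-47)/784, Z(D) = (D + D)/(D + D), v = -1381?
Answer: -349306295293/784 ≈ -4.4554e+8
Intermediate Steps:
Z(D) = 1 (Z(D) = (2*D)/((2*D)) = (2*D)*(1/(2*D)) = 1)
J(g) = 3/784 (J(g) = 3*(1/784) = 3/784)
P(f) = -1381*f²
J(267) + P(568) = 3/784 - 1381*568² = 3/784 - 1381*322624 = 3/784 - 445543744 = -349306295293/784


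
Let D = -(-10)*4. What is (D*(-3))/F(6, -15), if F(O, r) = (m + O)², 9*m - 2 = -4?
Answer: -1215/338 ≈ -3.5947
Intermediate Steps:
m = -2/9 (m = 2/9 + (⅑)*(-4) = 2/9 - 4/9 = -2/9 ≈ -0.22222)
F(O, r) = (-2/9 + O)²
D = 40 (D = -1*(-40) = 40)
(D*(-3))/F(6, -15) = (40*(-3))/(((-2 + 9*6)²/81)) = -120*81/(-2 + 54)² = -120/((1/81)*52²) = -120/((1/81)*2704) = -120/2704/81 = -120*81/2704 = -1215/338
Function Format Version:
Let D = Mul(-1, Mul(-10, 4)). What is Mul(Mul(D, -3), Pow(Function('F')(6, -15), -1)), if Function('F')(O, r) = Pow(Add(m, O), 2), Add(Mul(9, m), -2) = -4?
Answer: Rational(-1215, 338) ≈ -3.5947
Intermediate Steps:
m = Rational(-2, 9) (m = Add(Rational(2, 9), Mul(Rational(1, 9), -4)) = Add(Rational(2, 9), Rational(-4, 9)) = Rational(-2, 9) ≈ -0.22222)
Function('F')(O, r) = Pow(Add(Rational(-2, 9), O), 2)
D = 40 (D = Mul(-1, -40) = 40)
Mul(Mul(D, -3), Pow(Function('F')(6, -15), -1)) = Mul(Mul(40, -3), Pow(Mul(Rational(1, 81), Pow(Add(-2, Mul(9, 6)), 2)), -1)) = Mul(-120, Pow(Mul(Rational(1, 81), Pow(Add(-2, 54), 2)), -1)) = Mul(-120, Pow(Mul(Rational(1, 81), Pow(52, 2)), -1)) = Mul(-120, Pow(Mul(Rational(1, 81), 2704), -1)) = Mul(-120, Pow(Rational(2704, 81), -1)) = Mul(-120, Rational(81, 2704)) = Rational(-1215, 338)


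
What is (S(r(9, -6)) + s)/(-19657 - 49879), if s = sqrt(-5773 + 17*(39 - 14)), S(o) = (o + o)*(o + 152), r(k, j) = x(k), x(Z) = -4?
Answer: 37/2173 - I*sqrt(1337)/34768 ≈ 0.017027 - 0.0010517*I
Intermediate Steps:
r(k, j) = -4
S(o) = 2*o*(152 + o) (S(o) = (2*o)*(152 + o) = 2*o*(152 + o))
s = 2*I*sqrt(1337) (s = sqrt(-5773 + 17*25) = sqrt(-5773 + 425) = sqrt(-5348) = 2*I*sqrt(1337) ≈ 73.13*I)
(S(r(9, -6)) + s)/(-19657 - 49879) = (2*(-4)*(152 - 4) + 2*I*sqrt(1337))/(-19657 - 49879) = (2*(-4)*148 + 2*I*sqrt(1337))/(-69536) = (-1184 + 2*I*sqrt(1337))*(-1/69536) = 37/2173 - I*sqrt(1337)/34768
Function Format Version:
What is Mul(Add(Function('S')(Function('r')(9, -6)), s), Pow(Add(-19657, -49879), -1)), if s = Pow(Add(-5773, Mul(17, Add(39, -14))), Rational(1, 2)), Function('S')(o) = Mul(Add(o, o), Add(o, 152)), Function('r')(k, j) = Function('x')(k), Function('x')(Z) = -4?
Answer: Add(Rational(37, 2173), Mul(Rational(-1, 34768), I, Pow(1337, Rational(1, 2)))) ≈ Add(0.017027, Mul(-0.0010517, I))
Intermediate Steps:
Function('r')(k, j) = -4
Function('S')(o) = Mul(2, o, Add(152, o)) (Function('S')(o) = Mul(Mul(2, o), Add(152, o)) = Mul(2, o, Add(152, o)))
s = Mul(2, I, Pow(1337, Rational(1, 2))) (s = Pow(Add(-5773, Mul(17, 25)), Rational(1, 2)) = Pow(Add(-5773, 425), Rational(1, 2)) = Pow(-5348, Rational(1, 2)) = Mul(2, I, Pow(1337, Rational(1, 2))) ≈ Mul(73.130, I))
Mul(Add(Function('S')(Function('r')(9, -6)), s), Pow(Add(-19657, -49879), -1)) = Mul(Add(Mul(2, -4, Add(152, -4)), Mul(2, I, Pow(1337, Rational(1, 2)))), Pow(Add(-19657, -49879), -1)) = Mul(Add(Mul(2, -4, 148), Mul(2, I, Pow(1337, Rational(1, 2)))), Pow(-69536, -1)) = Mul(Add(-1184, Mul(2, I, Pow(1337, Rational(1, 2)))), Rational(-1, 69536)) = Add(Rational(37, 2173), Mul(Rational(-1, 34768), I, Pow(1337, Rational(1, 2))))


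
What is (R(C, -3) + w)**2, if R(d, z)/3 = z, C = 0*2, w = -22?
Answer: 961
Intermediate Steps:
C = 0
R(d, z) = 3*z
(R(C, -3) + w)**2 = (3*(-3) - 22)**2 = (-9 - 22)**2 = (-31)**2 = 961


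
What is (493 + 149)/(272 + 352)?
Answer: 107/104 ≈ 1.0288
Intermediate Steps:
(493 + 149)/(272 + 352) = 642/624 = 642*(1/624) = 107/104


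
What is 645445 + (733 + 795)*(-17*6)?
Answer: 489589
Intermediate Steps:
645445 + (733 + 795)*(-17*6) = 645445 + 1528*(-102) = 645445 - 155856 = 489589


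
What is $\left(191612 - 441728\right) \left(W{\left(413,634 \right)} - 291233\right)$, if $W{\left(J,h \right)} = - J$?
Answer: $72945330936$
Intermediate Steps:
$\left(191612 - 441728\right) \left(W{\left(413,634 \right)} - 291233\right) = \left(191612 - 441728\right) \left(\left(-1\right) 413 - 291233\right) = - 250116 \left(-413 - 291233\right) = \left(-250116\right) \left(-291646\right) = 72945330936$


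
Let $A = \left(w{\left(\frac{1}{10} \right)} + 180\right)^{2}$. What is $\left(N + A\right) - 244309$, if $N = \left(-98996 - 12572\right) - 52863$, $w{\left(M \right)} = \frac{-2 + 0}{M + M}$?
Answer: $-379840$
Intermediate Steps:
$w{\left(M \right)} = - \frac{1}{M}$ ($w{\left(M \right)} = - \frac{2}{2 M} = - 2 \frac{1}{2 M} = - \frac{1}{M}$)
$N = -164431$ ($N = -111568 - 52863 = -164431$)
$A = 28900$ ($A = \left(- \frac{1}{\frac{1}{10}} + 180\right)^{2} = \left(\left(-1\right) 10 + 180\right)^{2} = \left(-10 + 180\right)^{2} = 170^{2} = 28900$)
$\left(N + A\right) - 244309 = \left(-164431 + 28900\right) - 244309 = -135531 - 244309 = -379840$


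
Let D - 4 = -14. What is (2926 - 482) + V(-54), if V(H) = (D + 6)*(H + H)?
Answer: 2876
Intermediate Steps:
D = -10 (D = 4 - 14 = -10)
V(H) = -8*H (V(H) = (-10 + 6)*(H + H) = -8*H)
(2926 - 482) + V(-54) = (2926 - 482) - 8*(-54) = 2444 + 432 = 2876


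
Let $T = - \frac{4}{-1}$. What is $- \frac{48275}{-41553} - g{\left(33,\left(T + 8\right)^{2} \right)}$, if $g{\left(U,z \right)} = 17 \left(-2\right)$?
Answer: $\frac{1461077}{41553} \approx 35.162$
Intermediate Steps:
$T = 4$ ($T = \left(-4\right) \left(-1\right) = 4$)
$g{\left(U,z \right)} = -34$
$- \frac{48275}{-41553} - g{\left(33,\left(T + 8\right)^{2} \right)} = - \frac{48275}{-41553} - -34 = \left(-48275\right) \left(- \frac{1}{41553}\right) + 34 = \frac{48275}{41553} + 34 = \frac{1461077}{41553}$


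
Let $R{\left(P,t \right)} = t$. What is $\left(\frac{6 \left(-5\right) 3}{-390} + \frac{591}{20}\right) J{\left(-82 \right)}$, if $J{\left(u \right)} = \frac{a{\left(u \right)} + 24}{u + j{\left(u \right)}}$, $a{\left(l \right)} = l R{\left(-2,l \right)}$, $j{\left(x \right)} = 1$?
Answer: $- \frac{4354147}{1755} \approx -2481.0$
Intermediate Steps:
$a{\left(l \right)} = l^{2}$ ($a{\left(l \right)} = l l = l^{2}$)
$J{\left(u \right)} = \frac{24 + u^{2}}{1 + u}$ ($J{\left(u \right)} = \frac{u^{2} + 24}{u + 1} = \frac{24 + u^{2}}{1 + u}$)
$\left(\frac{6 \left(-5\right) 3}{-390} + \frac{591}{20}\right) J{\left(-82 \right)} = \left(\frac{6 \left(-5\right) 3}{-390} + \frac{591}{20}\right) \frac{24 + \left(-82\right)^{2}}{1 - 82} = \left(\left(-30\right) 3 \left(- \frac{1}{390}\right) + 591 \cdot \frac{1}{20}\right) \frac{24 + 6724}{-81} = \left(\left(-90\right) \left(- \frac{1}{390}\right) + \frac{591}{20}\right) \left(\left(- \frac{1}{81}\right) 6748\right) = \left(\frac{3}{13} + \frac{591}{20}\right) \left(- \frac{6748}{81}\right) = \frac{7743}{260} \left(- \frac{6748}{81}\right) = - \frac{4354147}{1755}$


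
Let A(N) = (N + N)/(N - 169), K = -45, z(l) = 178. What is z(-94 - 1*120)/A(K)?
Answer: 19046/45 ≈ 423.24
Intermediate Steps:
A(N) = 2*N/(-169 + N) (A(N) = (2*N)/(-169 + N) = 2*N/(-169 + N))
z(-94 - 1*120)/A(K) = 178/((2*(-45)/(-169 - 45))) = 178/((2*(-45)/(-214))) = 178/((2*(-45)*(-1/214))) = 178/(45/107) = 178*(107/45) = 19046/45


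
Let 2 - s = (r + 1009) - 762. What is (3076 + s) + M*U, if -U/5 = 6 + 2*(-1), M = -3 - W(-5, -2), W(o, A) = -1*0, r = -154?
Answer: 3045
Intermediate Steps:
W(o, A) = 0
s = -91 (s = 2 - ((-154 + 1009) - 762) = 2 - (855 - 762) = 2 - 1*93 = 2 - 93 = -91)
M = -3 (M = -3 - 1*0 = -3 + 0 = -3)
U = -20 (U = -5*(6 + 2*(-1)) = -5*(6 - 2) = -5*4 = -20)
(3076 + s) + M*U = (3076 - 91) - 3*(-20) = 2985 + 60 = 3045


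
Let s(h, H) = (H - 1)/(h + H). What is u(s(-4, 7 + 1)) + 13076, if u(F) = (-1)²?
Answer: 13077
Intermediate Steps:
s(h, H) = (-1 + H)/(H + h)
u(F) = 1
u(s(-4, 7 + 1)) + 13076 = 1 + 13076 = 13077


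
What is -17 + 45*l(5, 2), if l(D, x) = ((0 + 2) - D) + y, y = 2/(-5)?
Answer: -170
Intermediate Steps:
y = -2/5 (y = 2*(-1/5) = -2/5 ≈ -0.40000)
l(D, x) = 8/5 - D (l(D, x) = ((0 + 2) - D) - 2/5 = (2 - D) - 2/5 = 8/5 - D)
-17 + 45*l(5, 2) = -17 + 45*(8/5 - 1*5) = -17 + 45*(8/5 - 5) = -17 + 45*(-17/5) = -17 - 153 = -170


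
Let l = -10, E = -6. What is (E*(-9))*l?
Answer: -540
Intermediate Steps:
(E*(-9))*l = -6*(-9)*(-10) = 54*(-10) = -540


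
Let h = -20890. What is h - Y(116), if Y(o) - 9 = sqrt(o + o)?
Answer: -20899 - 2*sqrt(58) ≈ -20914.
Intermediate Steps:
Y(o) = 9 + sqrt(2)*sqrt(o) (Y(o) = 9 + sqrt(o + o) = 9 + sqrt(2*o) = 9 + sqrt(2)*sqrt(o))
h - Y(116) = -20890 - (9 + sqrt(2)*sqrt(116)) = -20890 - (9 + sqrt(2)*(2*sqrt(29))) = -20890 - (9 + 2*sqrt(58)) = -20890 + (-9 - 2*sqrt(58)) = -20899 - 2*sqrt(58)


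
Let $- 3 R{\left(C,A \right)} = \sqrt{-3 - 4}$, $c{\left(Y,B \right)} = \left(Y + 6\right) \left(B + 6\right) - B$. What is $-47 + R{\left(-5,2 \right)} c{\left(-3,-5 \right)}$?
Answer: $-47 - \frac{8 i \sqrt{7}}{3} \approx -47.0 - 7.0553 i$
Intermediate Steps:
$c{\left(Y,B \right)} = - B + \left(6 + B\right) \left(6 + Y\right)$ ($c{\left(Y,B \right)} = \left(6 + Y\right) \left(6 + B\right) - B = \left(6 + B\right) \left(6 + Y\right) - B = - B + \left(6 + B\right) \left(6 + Y\right)$)
$R{\left(C,A \right)} = - \frac{i \sqrt{7}}{3}$ ($R{\left(C,A \right)} = - \frac{\sqrt{-3 - 4}}{3} = - \frac{\sqrt{-7}}{3} = - \frac{i \sqrt{7}}{3}$)
$-47 + R{\left(-5,2 \right)} c{\left(-3,-5 \right)} = -47 + - \frac{i \sqrt{7}}{3} \left(36 + 5 \left(-5\right) + 6 \left(-3\right) - -15\right) = -47 + - \frac{i \sqrt{7}}{3} \left(36 - 25 - 18 + 15\right) = -47 + - \frac{i \sqrt{7}}{3} \cdot 8 = -47 - \frac{8 i \sqrt{7}}{3}$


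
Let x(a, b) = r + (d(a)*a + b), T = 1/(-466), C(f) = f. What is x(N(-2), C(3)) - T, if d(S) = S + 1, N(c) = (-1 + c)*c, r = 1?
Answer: 21437/466 ≈ 46.002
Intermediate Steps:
N(c) = c*(-1 + c)
d(S) = 1 + S
T = -1/466 ≈ -0.0021459
x(a, b) = 1 + b + a*(1 + a) (x(a, b) = 1 + ((1 + a)*a + b) = 1 + (a*(1 + a) + b) = 1 + (b + a*(1 + a)) = 1 + b + a*(1 + a))
x(N(-2), C(3)) - T = (1 + 3 + (-2*(-1 - 2))*(1 - 2*(-1 - 2))) - 1*(-1/466) = (1 + 3 + (-2*(-3))*(1 - 2*(-3))) + 1/466 = (1 + 3 + 6*(1 + 6)) + 1/466 = (1 + 3 + 6*7) + 1/466 = (1 + 3 + 42) + 1/466 = 46 + 1/466 = 21437/466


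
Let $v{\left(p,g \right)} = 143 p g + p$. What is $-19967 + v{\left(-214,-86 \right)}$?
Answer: $2611591$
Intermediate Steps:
$v{\left(p,g \right)} = p + 143 g p$ ($v{\left(p,g \right)} = 143 g p + p = p + 143 g p$)
$-19967 + v{\left(-214,-86 \right)} = -19967 - 214 \left(1 + 143 \left(-86\right)\right) = -19967 - 214 \left(1 - 12298\right) = -19967 - -2631558 = -19967 + 2631558 = 2611591$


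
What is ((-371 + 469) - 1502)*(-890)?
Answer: 1249560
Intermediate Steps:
((-371 + 469) - 1502)*(-890) = (98 - 1502)*(-890) = -1404*(-890) = 1249560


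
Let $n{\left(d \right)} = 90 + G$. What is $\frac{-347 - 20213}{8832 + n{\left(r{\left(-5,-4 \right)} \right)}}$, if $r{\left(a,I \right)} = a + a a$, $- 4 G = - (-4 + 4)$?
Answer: $- \frac{10280}{4461} \approx -2.3044$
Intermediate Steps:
$G = 0$ ($G = - \frac{\left(-1\right) \left(-4 + 4\right)}{4} = - \frac{\left(-1\right) 0}{4} = \left(- \frac{1}{4}\right) 0 = 0$)
$r{\left(a,I \right)} = a + a^{2}$
$n{\left(d \right)} = 90$ ($n{\left(d \right)} = 90 + 0 = 90$)
$\frac{-347 - 20213}{8832 + n{\left(r{\left(-5,-4 \right)} \right)}} = \frac{-347 - 20213}{8832 + 90} = \frac{-347 - 20213}{8922} = \left(-347 - 20213\right) \frac{1}{8922} = \left(-20560\right) \frac{1}{8922} = - \frac{10280}{4461}$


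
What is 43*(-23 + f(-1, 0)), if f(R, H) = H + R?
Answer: -1032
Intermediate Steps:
43*(-23 + f(-1, 0)) = 43*(-23 + (0 - 1)) = 43*(-23 - 1) = 43*(-24) = -1032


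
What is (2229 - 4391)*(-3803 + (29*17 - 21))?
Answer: 7201622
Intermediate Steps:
(2229 - 4391)*(-3803 + (29*17 - 21)) = -2162*(-3803 + (493 - 21)) = -2162*(-3803 + 472) = -2162*(-3331) = 7201622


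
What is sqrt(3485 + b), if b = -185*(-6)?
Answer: sqrt(4595) ≈ 67.786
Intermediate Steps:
b = 1110
sqrt(3485 + b) = sqrt(3485 + 1110) = sqrt(4595)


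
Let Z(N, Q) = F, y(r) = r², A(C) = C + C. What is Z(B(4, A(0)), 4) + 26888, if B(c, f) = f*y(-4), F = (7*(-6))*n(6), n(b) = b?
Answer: 26636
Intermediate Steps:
A(C) = 2*C
F = -252 (F = (7*(-6))*6 = -42*6 = -252)
B(c, f) = 16*f (B(c, f) = f*(-4)² = f*16 = 16*f)
Z(N, Q) = -252
Z(B(4, A(0)), 4) + 26888 = -252 + 26888 = 26636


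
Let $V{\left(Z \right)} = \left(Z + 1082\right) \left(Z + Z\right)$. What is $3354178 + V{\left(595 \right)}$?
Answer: $5349808$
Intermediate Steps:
$V{\left(Z \right)} = 2 Z \left(1082 + Z\right)$ ($V{\left(Z \right)} = \left(1082 + Z\right) 2 Z = 2 Z \left(1082 + Z\right)$)
$3354178 + V{\left(595 \right)} = 3354178 + 2 \cdot 595 \left(1082 + 595\right) = 3354178 + 2 \cdot 595 \cdot 1677 = 3354178 + 1995630 = 5349808$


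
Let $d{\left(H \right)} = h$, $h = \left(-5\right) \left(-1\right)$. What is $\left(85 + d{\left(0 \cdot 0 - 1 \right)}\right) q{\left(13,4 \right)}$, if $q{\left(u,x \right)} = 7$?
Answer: $630$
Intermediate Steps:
$h = 5$
$d{\left(H \right)} = 5$
$\left(85 + d{\left(0 \cdot 0 - 1 \right)}\right) q{\left(13,4 \right)} = \left(85 + 5\right) 7 = 90 \cdot 7 = 630$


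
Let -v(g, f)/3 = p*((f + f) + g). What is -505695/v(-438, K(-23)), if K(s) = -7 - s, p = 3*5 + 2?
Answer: -168565/6902 ≈ -24.423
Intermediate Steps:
p = 17 (p = 15 + 2 = 17)
v(g, f) = -102*f - 51*g (v(g, f) = -51*((f + f) + g) = -51*(2*f + g) = -51*(g + 2*f) = -3*(17*g + 34*f) = -102*f - 51*g)
-505695/v(-438, K(-23)) = -505695/(-102*(-7 - 1*(-23)) - 51*(-438)) = -505695/(-102*(-7 + 23) + 22338) = -505695/(-102*16 + 22338) = -505695/(-1632 + 22338) = -505695/20706 = -505695*1/20706 = -168565/6902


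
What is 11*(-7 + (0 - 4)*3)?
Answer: -209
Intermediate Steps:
11*(-7 + (0 - 4)*3) = 11*(-7 - 4*3) = 11*(-7 - 12) = 11*(-19) = -209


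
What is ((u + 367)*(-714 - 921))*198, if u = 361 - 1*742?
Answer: 4532220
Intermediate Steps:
u = -381 (u = 361 - 742 = -381)
((u + 367)*(-714 - 921))*198 = ((-381 + 367)*(-714 - 921))*198 = -14*(-1635)*198 = 22890*198 = 4532220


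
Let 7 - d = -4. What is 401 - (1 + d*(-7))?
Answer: 477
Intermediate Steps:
d = 11 (d = 7 - 1*(-4) = 7 + 4 = 11)
401 - (1 + d*(-7)) = 401 - (1 + 11*(-7)) = 401 - (1 - 77) = 401 - 1*(-76) = 401 + 76 = 477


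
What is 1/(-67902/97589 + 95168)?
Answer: 97589/9287282050 ≈ 1.0508e-5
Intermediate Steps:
1/(-67902/97589 + 95168) = 1/(9287282050/97589) = 97589/9287282050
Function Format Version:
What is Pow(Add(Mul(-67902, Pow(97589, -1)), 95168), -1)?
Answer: Rational(97589, 9287282050) ≈ 1.0508e-5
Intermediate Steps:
Pow(Add(Mul(-67902, Pow(97589, -1)), 95168), -1) = Pow(Add(Mul(-67902, Rational(1, 97589)), 95168), -1) = Pow(Add(Rational(-67902, 97589), 95168), -1) = Pow(Rational(9287282050, 97589), -1) = Rational(97589, 9287282050)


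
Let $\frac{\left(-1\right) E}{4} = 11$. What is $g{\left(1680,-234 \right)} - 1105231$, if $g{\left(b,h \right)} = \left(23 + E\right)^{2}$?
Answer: $-1104790$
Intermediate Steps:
$E = -44$ ($E = \left(-4\right) 11 = -44$)
$g{\left(b,h \right)} = 441$ ($g{\left(b,h \right)} = \left(23 - 44\right)^{2} = \left(-21\right)^{2} = 441$)
$g{\left(1680,-234 \right)} - 1105231 = 441 - 1105231 = -1104790$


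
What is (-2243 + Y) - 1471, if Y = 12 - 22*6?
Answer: -3834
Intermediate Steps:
Y = -120 (Y = 12 - 132 = -120)
(-2243 + Y) - 1471 = (-2243 - 120) - 1471 = -2363 - 1471 = -3834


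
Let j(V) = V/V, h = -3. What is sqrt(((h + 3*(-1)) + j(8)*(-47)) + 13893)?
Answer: 4*sqrt(865) ≈ 117.64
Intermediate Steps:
j(V) = 1
sqrt(((h + 3*(-1)) + j(8)*(-47)) + 13893) = sqrt(((-3 + 3*(-1)) + 1*(-47)) + 13893) = sqrt(((-3 - 3) - 47) + 13893) = sqrt((-6 - 47) + 13893) = sqrt(-53 + 13893) = sqrt(13840) = 4*sqrt(865)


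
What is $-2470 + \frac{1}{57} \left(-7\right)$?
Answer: $- \frac{140797}{57} \approx -2470.1$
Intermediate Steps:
$-2470 + \frac{1}{57} \left(-7\right) = -2470 - \frac{7}{57} = - \frac{140797}{57}$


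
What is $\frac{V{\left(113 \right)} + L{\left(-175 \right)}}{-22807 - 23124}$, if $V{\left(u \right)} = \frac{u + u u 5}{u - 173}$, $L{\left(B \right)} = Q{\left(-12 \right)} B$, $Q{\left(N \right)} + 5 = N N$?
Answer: $\frac{761729}{1377930} \approx 0.55281$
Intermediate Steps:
$Q{\left(N \right)} = -5 + N^{2}$ ($Q{\left(N \right)} = -5 + N N = -5 + N^{2}$)
$L{\left(B \right)} = 139 B$ ($L{\left(B \right)} = \left(-5 + \left(-12\right)^{2}\right) B = \left(-5 + 144\right) B = 139 B$)
$V{\left(u \right)} = \frac{u + 5 u^{2}}{-173 + u}$ ($V{\left(u \right)} = \frac{u + u^{2} \cdot 5}{-173 + u} = \frac{u + 5 u^{2}}{-173 + u}$)
$\frac{V{\left(113 \right)} + L{\left(-175 \right)}}{-22807 - 23124} = \frac{\frac{113 \left(1 + 5 \cdot 113\right)}{-173 + 113} + 139 \left(-175\right)}{-22807 - 23124} = \frac{\frac{113 \left(1 + 565\right)}{-60} - 24325}{-45931} = \left(113 \left(- \frac{1}{60}\right) 566 - 24325\right) \left(- \frac{1}{45931}\right) = \left(- \frac{31979}{30} - 24325\right) \left(- \frac{1}{45931}\right) = \left(- \frac{761729}{30}\right) \left(- \frac{1}{45931}\right) = \frac{761729}{1377930}$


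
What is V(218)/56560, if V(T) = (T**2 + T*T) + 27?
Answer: 19015/11312 ≈ 1.6810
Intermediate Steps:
V(T) = 27 + 2*T**2 (V(T) = (T**2 + T**2) + 27 = 2*T**2 + 27 = 27 + 2*T**2)
V(218)/56560 = (27 + 2*218**2)/56560 = (27 + 2*47524)*(1/56560) = (27 + 95048)*(1/56560) = 95075*(1/56560) = 19015/11312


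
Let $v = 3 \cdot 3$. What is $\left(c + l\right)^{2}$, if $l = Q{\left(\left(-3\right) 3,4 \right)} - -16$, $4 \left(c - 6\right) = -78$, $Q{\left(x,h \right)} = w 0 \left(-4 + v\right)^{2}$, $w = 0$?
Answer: $\frac{25}{4} \approx 6.25$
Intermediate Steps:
$v = 9$
$Q{\left(x,h \right)} = 0$ ($Q{\left(x,h \right)} = 0 \cdot 0 \left(-4 + 9\right)^{2} = 0 \cdot 5^{2} = 0 \cdot 25 = 0$)
$c = - \frac{27}{2}$ ($c = 6 + \frac{1}{4} \left(-78\right) = 6 - \frac{39}{2} = - \frac{27}{2} \approx -13.5$)
$l = 16$ ($l = 0 - -16 = 0 + 16 = 16$)
$\left(c + l\right)^{2} = \left(- \frac{27}{2} + 16\right)^{2} = \left(\frac{5}{2}\right)^{2} = \frac{25}{4}$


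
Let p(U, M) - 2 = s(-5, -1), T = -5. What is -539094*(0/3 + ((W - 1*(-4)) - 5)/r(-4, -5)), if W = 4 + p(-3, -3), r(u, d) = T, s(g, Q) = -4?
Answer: 539094/5 ≈ 1.0782e+5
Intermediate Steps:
r(u, d) = -5
p(U, M) = -2 (p(U, M) = 2 - 4 = -2)
W = 2 (W = 4 - 2 = 2)
-539094*(0/3 + ((W - 1*(-4)) - 5)/r(-4, -5)) = -539094*(0/3 + ((2 - 1*(-4)) - 5)/(-5)) = -539094*(0*(⅓) + ((2 + 4) - 5)*(-⅕)) = -539094*(0 + (6 - 5)*(-⅕)) = -539094*(0 + 1*(-⅕)) = -539094*(0 - ⅕) = -539094*(-⅕) = 539094/5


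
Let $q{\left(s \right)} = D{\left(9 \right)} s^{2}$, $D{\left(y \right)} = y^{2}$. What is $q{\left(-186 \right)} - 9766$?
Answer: $2792510$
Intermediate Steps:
$q{\left(s \right)} = 81 s^{2}$ ($q{\left(s \right)} = 9^{2} s^{2} = 81 s^{2}$)
$q{\left(-186 \right)} - 9766 = 81 \left(-186\right)^{2} - 9766 = 81 \cdot 34596 - 9766 = 2802276 - 9766 = 2792510$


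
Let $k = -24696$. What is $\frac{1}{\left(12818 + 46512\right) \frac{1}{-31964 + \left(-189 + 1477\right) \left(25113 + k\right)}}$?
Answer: $\frac{252566}{29665} \approx 8.5139$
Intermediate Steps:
$\frac{1}{\left(12818 + 46512\right) \frac{1}{-31964 + \left(-189 + 1477\right) \left(25113 + k\right)}} = \frac{1}{\left(12818 + 46512\right) \frac{1}{-31964 + \left(-189 + 1477\right) \left(25113 - 24696\right)}} = \frac{1}{59330 \frac{1}{-31964 + 1288 \cdot 417}} = \frac{1}{59330 \frac{1}{-31964 + 537096}} = \frac{1}{59330 \cdot \frac{1}{505132}} = \frac{1}{\frac{29665}{252566}} = \frac{252566}{29665}$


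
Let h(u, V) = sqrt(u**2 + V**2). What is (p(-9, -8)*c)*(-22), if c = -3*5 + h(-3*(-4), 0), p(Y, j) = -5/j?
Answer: 165/4 ≈ 41.250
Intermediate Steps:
h(u, V) = sqrt(V**2 + u**2)
c = -3 (c = -3*5 + sqrt(0**2 + (-3*(-4))**2) = -15 + sqrt(0 + 12**2) = -15 + sqrt(0 + 144) = -15 + sqrt(144) = -15 + 12 = -3)
(p(-9, -8)*c)*(-22) = (-5/(-8)*(-3))*(-22) = (-5*(-1/8)*(-3))*(-22) = ((5/8)*(-3))*(-22) = -15/8*(-22) = 165/4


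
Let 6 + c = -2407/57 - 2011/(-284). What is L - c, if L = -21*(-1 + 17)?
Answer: -4773079/16188 ≈ -294.85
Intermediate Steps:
c = -666089/16188 (c = -6 + (-2407/57 - 2011/(-284)) = -6 + (-2407*1/57 - 2011*(-1/284)) = -6 + (-2407/57 + 2011/284) = -6 - 568961/16188 = -666089/16188 ≈ -41.147)
L = -336 (L = -21*16 = -336)
L - c = -336 - 1*(-666089/16188) = -336 + 666089/16188 = -4773079/16188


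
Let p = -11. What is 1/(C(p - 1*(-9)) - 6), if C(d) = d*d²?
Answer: -1/14 ≈ -0.071429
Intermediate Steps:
C(d) = d³
1/(C(p - 1*(-9)) - 6) = 1/((-11 - 1*(-9))³ - 6) = 1/((-11 + 9)³ - 6) = 1/((-2)³ - 6) = 1/(-8 - 6) = 1/(-14) = -1/14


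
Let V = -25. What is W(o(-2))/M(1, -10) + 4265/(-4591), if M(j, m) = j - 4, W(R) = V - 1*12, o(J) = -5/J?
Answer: 157072/13773 ≈ 11.404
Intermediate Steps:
W(R) = -37 (W(R) = -25 - 1*12 = -25 - 12 = -37)
M(j, m) = -4 + j
W(o(-2))/M(1, -10) + 4265/(-4591) = -37/(-4 + 1) + 4265/(-4591) = -37/(-3) + 4265*(-1/4591) = -37*(-⅓) - 4265/4591 = 37/3 - 4265/4591 = 157072/13773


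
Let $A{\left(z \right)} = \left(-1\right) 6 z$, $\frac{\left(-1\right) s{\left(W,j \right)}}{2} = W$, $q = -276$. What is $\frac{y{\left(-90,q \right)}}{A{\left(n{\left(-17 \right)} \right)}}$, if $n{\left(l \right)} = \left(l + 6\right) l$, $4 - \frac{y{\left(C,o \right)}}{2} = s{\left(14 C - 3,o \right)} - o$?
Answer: $\frac{2798}{561} \approx 4.9875$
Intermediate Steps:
$s{\left(W,j \right)} = - 2 W$
$y{\left(C,o \right)} = -4 + 2 o + 56 C$ ($y{\left(C,o \right)} = 8 - 2 \left(- 2 \left(14 C - 3\right) - o\right) = 8 - 2 \left(- 2 \left(-3 + 14 C\right) - o\right) = 8 - 2 \left(\left(6 - 28 C\right) - o\right) = 8 - 2 \left(6 - o - 28 C\right) = 8 + \left(-12 + 2 o + 56 C\right) = -4 + 2 o + 56 C$)
$n{\left(l \right)} = l \left(6 + l\right)$ ($n{\left(l \right)} = \left(6 + l\right) l = l \left(6 + l\right)$)
$A{\left(z \right)} = - 6 z$
$\frac{y{\left(-90,q \right)}}{A{\left(n{\left(-17 \right)} \right)}} = \frac{-4 + 2 \left(-276\right) + 56 \left(-90\right)}{\left(-6\right) \left(- 17 \left(6 - 17\right)\right)} = \frac{-4 - 552 - 5040}{\left(-6\right) \left(\left(-17\right) \left(-11\right)\right)} = - \frac{5596}{\left(-6\right) 187} = - \frac{5596}{-1122} = \left(-5596\right) \left(- \frac{1}{1122}\right) = \frac{2798}{561}$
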